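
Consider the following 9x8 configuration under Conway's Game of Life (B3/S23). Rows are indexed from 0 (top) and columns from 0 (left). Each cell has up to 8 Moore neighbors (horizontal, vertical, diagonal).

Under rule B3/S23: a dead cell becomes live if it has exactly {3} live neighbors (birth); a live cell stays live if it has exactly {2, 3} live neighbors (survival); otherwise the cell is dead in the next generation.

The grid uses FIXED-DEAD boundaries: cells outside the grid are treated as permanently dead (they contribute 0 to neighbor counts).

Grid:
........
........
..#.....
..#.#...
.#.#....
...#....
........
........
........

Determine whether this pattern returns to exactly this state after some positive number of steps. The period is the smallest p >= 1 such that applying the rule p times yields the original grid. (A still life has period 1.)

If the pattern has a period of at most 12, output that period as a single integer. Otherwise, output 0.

Answer: 2

Derivation:
Simulating and comparing each generation to the original:
Gen 0 (original, given above): 6 live cells
Gen 1: 6 live cells, differs from original
Gen 2: 6 live cells, MATCHES original -> period = 2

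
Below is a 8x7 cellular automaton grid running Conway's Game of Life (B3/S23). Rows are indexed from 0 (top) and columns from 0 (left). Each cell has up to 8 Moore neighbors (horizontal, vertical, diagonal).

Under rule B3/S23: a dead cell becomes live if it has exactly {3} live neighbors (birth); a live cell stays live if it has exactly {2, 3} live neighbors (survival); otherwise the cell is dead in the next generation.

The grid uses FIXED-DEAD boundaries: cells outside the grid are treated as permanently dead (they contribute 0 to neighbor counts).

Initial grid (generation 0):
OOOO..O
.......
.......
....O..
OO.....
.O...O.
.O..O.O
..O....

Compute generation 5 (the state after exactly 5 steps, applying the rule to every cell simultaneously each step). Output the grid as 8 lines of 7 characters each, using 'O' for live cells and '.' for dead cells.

Simulating step by step:
Generation 0 (given above): 14 live cells
Generation 1: 12 live cells
.OO....
.OO....
.......
.......
OO.....
.OO..O.
.OO..O.
.......
Generation 2: 9 live cells
.OO....
.OO....
.......
.......
OOO....
.......
.OO....
.......
Generation 3: 7 live cells
.OO....
.OO....
.......
.O.....
.O.....
O......
.......
.......
Generation 4: 8 live cells
.OO....
.OO....
.OO....
.......
OO.....
.......
.......
.......
Generation 5: 8 live cells
(generation 5 grid is the final answer)

Answer: .OO....
O..O...
.OO....
O.O....
.......
.......
.......
.......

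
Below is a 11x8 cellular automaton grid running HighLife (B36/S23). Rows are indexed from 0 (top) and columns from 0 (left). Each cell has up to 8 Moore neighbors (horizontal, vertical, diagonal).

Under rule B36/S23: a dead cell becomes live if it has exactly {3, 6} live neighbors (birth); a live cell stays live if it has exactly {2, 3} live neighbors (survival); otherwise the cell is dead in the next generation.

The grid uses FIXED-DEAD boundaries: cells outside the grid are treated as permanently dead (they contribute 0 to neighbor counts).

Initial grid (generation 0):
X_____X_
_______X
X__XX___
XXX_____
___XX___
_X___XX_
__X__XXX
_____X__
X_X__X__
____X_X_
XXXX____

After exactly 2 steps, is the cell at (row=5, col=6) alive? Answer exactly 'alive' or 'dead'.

Answer: alive

Derivation:
Simulating step by step:
Generation 0 (given above): 28 live cells
Generation 1: 27 live cells
________
________
X_XX____
XXX_____
X__XXX__
__XX___X
____X__X
_X__XX__
____XXX_
X___XX__
_XXX____
Generation 2: 23 live cells
________
________
X_XX____
X_______
X___X___
__X__XX_
__X_XXX_
___X____
___X__X_
_XX___X_
_XXXX___

Cell (5,6) at generation 2: 1 -> alive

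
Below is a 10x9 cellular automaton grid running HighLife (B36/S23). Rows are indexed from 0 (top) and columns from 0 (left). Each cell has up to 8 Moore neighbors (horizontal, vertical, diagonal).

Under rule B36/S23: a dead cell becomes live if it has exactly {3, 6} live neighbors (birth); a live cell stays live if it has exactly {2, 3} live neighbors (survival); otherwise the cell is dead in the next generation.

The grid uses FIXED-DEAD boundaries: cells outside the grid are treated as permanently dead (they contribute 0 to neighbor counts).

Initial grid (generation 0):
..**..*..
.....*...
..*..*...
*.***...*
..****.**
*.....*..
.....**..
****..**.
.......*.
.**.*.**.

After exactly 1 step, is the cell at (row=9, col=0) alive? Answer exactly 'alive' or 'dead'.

Simulating step by step:
Generation 0 (given above): 33 live cells
Generation 1: 29 live cells
.........
..*****..
.**..*...
......***
..*..****
...*.....
*.*..*...
.**..*.*.
*....*..*
......**.

Cell (9,0) at generation 1: 0 -> dead

Answer: dead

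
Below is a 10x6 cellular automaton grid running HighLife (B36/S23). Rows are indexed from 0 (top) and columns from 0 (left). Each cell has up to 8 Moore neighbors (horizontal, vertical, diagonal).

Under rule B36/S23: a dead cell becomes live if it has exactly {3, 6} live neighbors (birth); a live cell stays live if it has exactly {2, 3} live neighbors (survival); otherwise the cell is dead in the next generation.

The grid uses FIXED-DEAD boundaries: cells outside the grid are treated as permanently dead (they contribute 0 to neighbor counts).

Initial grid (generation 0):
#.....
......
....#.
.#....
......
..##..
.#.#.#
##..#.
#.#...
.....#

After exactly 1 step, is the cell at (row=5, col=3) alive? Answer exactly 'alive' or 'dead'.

Simulating step by step:
Generation 0 (given above): 14 live cells
Generation 1: 11 live cells
......
......
......
......
..#...
..###.
##.#..
#..##.
#.....
......

Cell (5,3) at generation 1: 1 -> alive

Answer: alive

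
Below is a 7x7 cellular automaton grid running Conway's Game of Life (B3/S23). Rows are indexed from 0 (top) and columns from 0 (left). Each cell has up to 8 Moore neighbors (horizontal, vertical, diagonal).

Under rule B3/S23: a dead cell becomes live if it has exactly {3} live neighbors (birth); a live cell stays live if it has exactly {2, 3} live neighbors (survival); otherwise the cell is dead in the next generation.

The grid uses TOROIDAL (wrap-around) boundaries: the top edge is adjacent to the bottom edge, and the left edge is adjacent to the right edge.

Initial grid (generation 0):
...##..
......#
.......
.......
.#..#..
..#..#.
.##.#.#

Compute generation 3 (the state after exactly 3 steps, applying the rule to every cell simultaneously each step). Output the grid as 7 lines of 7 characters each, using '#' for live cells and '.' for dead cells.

Simulating step by step:
Generation 0 (given above): 11 live cells
Generation 1: 11 live cells
#.###..
.......
.......
.......
.......
#.#.##.
.##.#..
Generation 2: 8 live cells
..#.#..
...#...
.......
.......
.......
..#.##.
#.....#
Generation 3: 7 live cells
(generation 3 grid is the final answer)

Answer: ...#...
...#...
.......
.......
.......
.....##
.#..#.#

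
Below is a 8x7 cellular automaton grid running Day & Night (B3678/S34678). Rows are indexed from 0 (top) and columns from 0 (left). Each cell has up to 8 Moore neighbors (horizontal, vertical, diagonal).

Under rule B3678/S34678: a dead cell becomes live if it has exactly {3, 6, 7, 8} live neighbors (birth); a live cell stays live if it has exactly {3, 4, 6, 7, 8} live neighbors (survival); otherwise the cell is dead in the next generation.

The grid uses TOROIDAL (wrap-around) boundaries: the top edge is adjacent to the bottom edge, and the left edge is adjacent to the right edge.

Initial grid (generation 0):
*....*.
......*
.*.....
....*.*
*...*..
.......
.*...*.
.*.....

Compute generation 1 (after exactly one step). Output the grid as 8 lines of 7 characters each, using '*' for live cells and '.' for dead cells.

Answer: ......*
*......
*....*.
*....*.
.....*.
.......
.......
*.....*

Derivation:
Simulating step by step:
Generation 0 (given above): 11 live cells
Generation 1: 9 live cells
(generation 1 grid is the final answer)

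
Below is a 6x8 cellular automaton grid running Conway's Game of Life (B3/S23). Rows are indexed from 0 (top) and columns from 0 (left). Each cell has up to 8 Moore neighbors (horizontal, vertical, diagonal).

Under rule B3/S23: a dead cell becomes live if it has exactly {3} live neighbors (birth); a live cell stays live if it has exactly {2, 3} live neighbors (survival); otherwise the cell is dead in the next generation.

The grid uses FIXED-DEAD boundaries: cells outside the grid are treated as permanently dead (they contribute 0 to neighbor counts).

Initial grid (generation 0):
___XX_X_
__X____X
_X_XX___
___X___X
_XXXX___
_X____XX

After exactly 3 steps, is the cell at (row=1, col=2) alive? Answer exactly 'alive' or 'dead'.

Answer: alive

Derivation:
Simulating step by step:
Generation 0 (given above): 17 live cells
Generation 1: 13 live cells
___X____
__X__X__
___XX___
_X______
_X_XX_XX
_X_X____
Generation 2: 11 live cells
________
__X_____
__XXX___
_____X__
XX_XX___
___XX___
Generation 3: 12 live cells
________
__X_____
__XXX___
_X___X__
__XX_X__
__XXX___

Cell (1,2) at generation 3: 1 -> alive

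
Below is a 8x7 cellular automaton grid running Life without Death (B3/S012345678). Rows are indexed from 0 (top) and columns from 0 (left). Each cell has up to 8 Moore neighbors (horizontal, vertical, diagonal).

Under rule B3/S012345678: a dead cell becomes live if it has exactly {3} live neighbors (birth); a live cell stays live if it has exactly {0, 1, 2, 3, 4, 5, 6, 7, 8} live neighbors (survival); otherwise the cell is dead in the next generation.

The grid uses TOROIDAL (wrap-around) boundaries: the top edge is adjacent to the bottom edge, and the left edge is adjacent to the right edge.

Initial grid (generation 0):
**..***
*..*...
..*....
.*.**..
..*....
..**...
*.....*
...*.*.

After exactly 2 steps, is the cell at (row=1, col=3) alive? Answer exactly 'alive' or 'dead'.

Answer: alive

Derivation:
Simulating step by step:
Generation 0 (given above): 18 live cells
Generation 1: 32 live cells
*******
*.****.
.**.*..
.*.**..
.**.*..
.***...
*.***.*
.*.*.*.
Generation 2: 38 live cells
*******
*.****.
***.*..
**.***.
***.*..
.***.*.
*.*****
.*.*.*.

Cell (1,3) at generation 2: 1 -> alive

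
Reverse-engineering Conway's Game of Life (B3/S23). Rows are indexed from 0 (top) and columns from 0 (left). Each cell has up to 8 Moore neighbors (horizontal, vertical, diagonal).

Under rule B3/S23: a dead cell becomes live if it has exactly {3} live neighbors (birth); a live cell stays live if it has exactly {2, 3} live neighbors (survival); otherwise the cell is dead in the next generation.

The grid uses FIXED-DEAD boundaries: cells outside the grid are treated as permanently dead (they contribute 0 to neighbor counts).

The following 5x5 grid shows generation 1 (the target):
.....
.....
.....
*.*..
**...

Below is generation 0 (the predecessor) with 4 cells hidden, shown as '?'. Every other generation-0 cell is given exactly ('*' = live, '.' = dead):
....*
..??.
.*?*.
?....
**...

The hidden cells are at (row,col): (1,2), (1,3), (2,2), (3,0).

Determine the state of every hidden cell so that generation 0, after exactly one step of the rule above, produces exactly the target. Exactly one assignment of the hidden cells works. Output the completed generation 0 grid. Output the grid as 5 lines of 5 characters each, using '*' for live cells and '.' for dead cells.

Answer: ....*
.....
.*.*.
*....
**...

Derivation:
Hidden generation-0 cells (in order): (1,2), (1,3), (2,2), (3,0).
A hidden cell only influences target cells in its own 3x3 neighborhood. Try each of the 2^4 = 16 assignments, step the completed generation 0 forward once under B3/S23, and compare with the target:
  (1,2)=. (1,3)=. (2,2)=. (3,0)=. -> step gives (3,1)='*' but target has '.' -> reject
  (1,2)=. (1,3)=. (2,2)=. (3,0)=* -> step reproduces the target at every cell -> ACCEPT
  (1,2)=. (1,3)=. (2,2)=* (3,0)=. -> step gives (1,2)='*' but target has '.' -> reject
  (1,2)=. (1,3)=. (2,2)=* (3,0)=* -> step gives (1,2)='*' but target has '.' -> reject
  (1,2)=. (1,3)=* (2,2)=. (3,0)=. -> step gives (1,2)='*' but target has '.' -> reject
  (1,2)=. (1,3)=* (2,2)=. (3,0)=* -> step gives (1,2)='*' but target has '.' -> reject
  (1,2)=. (1,3)=* (2,2)=* (3,0)=. -> step gives (1,3)='*' but target has '.' -> reject
  (1,2)=. (1,3)=* (2,2)=* (3,0)=* -> step gives (1,3)='*' but target has '.' -> reject
  (1,2)=* (1,3)=. (2,2)=. (3,0)=. -> step gives (1,2)='*' but target has '.' -> reject
  (1,2)=* (1,3)=. (2,2)=. (3,0)=* -> step gives (1,2)='*' but target has '.' -> reject
  (1,2)=* (1,3)=. (2,2)=* (3,0)=. -> step gives (1,1)='*' but target has '.' -> reject
  (1,2)=* (1,3)=. (2,2)=* (3,0)=* -> step gives (1,1)='*' but target has '.' -> reject
  (1,2)=* (1,3)=* (2,2)=. (3,0)=. -> step gives (0,3)='*' but target has '.' -> reject
  (1,2)=* (1,3)=* (2,2)=. (3,0)=* -> step gives (0,3)='*' but target has '.' -> reject
  (1,2)=* (1,3)=* (2,2)=* (3,0)=. -> step gives (0,3)='*' but target has '.' -> reject
  (1,2)=* (1,3)=* (2,2)=* (3,0)=* -> step gives (0,3)='*' but target has '.' -> reject
Unique solution: (1,2)=dead, (1,3)=dead, (2,2)=dead, (3,0)=live.
Check: live-neighbor counts of every cell in the completed generation 0:
00010
11222
21201
34311
22100
Applying B3/S23 to generation 0 with these counts gives:
.....
.....
.....
*.*..
**...
which matches the target exactly.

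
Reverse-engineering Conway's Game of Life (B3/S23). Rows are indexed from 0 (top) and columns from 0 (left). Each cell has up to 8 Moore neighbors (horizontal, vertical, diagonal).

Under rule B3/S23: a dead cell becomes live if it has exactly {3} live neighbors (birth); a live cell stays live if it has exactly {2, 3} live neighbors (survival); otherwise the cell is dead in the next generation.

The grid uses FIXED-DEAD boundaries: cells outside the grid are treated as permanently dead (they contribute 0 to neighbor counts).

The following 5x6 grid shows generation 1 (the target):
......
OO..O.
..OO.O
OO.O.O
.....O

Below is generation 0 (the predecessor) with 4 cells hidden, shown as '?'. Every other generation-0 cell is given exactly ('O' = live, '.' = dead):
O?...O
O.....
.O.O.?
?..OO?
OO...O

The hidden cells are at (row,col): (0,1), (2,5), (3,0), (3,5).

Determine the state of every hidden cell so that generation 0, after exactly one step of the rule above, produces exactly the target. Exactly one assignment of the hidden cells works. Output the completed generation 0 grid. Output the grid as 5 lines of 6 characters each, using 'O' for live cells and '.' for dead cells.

Answer: O....O
O.....
.O.O.O
...OOO
OO...O

Derivation:
Hidden generation-0 cells (in order): (0,1), (2,5), (3,0), (3,5).
A hidden cell only influences target cells in its own 3x3 neighborhood. Try each of the 2^4 = 16 assignments, step the completed generation 0 forward once under B3/S23, and compare with the target:
  (0,1)=. (2,5)=. (3,0)=. (3,5)=. -> step gives (1,4)='.' but target has 'O' -> reject
  (0,1)=. (2,5)=. (3,0)=. (3,5)=O -> step gives (1,4)='.' but target has 'O' -> reject
  (0,1)=. (2,5)=. (3,0)=O (3,5)=. -> step gives (1,4)='.' but target has 'O' -> reject
  (0,1)=. (2,5)=. (3,0)=O (3,5)=O -> step gives (1,4)='.' but target has 'O' -> reject
  (0,1)=. (2,5)=O (3,0)=. (3,5)=. -> step gives (2,5)='.' but target has 'O' -> reject
  (0,1)=. (2,5)=O (3,0)=. (3,5)=O -> step reproduces the target at every cell -> ACCEPT
  (0,1)=. (2,5)=O (3,0)=O (3,5)=. -> step gives (2,0)='O' but target has '.' -> reject
  (0,1)=. (2,5)=O (3,0)=O (3,5)=O -> step gives (2,0)='O' but target has '.' -> reject
  (0,1)=O (2,5)=. (3,0)=. (3,5)=. -> step gives (0,0)='O' but target has '.' -> reject
  (0,1)=O (2,5)=. (3,0)=. (3,5)=O -> step gives (0,0)='O' but target has '.' -> reject
  (0,1)=O (2,5)=. (3,0)=O (3,5)=. -> step gives (0,0)='O' but target has '.' -> reject
  (0,1)=O (2,5)=. (3,0)=O (3,5)=O -> step gives (0,0)='O' but target has '.' -> reject
  (0,1)=O (2,5)=O (3,0)=. (3,5)=. -> step gives (0,0)='O' but target has '.' -> reject
  (0,1)=O (2,5)=O (3,0)=. (3,5)=O -> step gives (0,0)='O' but target has '.' -> reject
  (0,1)=O (2,5)=O (3,0)=O (3,5)=. -> step gives (0,0)='O' but target has '.' -> reject
  (0,1)=O (2,5)=O (3,0)=O (3,5)=O -> step gives (0,0)='O' but target has '.' -> reject
Unique solution: (0,1)=dead, (2,5)=live, (3,0)=dead, (3,5)=live.
Check: live-neighbor counts of every cell in the completed generation 0:
120010
232132
213252
334253
112242
Applying B3/S23 to generation 0 with these counts gives:
......
OO..O.
..OO.O
OO.O.O
.....O
which matches the target exactly.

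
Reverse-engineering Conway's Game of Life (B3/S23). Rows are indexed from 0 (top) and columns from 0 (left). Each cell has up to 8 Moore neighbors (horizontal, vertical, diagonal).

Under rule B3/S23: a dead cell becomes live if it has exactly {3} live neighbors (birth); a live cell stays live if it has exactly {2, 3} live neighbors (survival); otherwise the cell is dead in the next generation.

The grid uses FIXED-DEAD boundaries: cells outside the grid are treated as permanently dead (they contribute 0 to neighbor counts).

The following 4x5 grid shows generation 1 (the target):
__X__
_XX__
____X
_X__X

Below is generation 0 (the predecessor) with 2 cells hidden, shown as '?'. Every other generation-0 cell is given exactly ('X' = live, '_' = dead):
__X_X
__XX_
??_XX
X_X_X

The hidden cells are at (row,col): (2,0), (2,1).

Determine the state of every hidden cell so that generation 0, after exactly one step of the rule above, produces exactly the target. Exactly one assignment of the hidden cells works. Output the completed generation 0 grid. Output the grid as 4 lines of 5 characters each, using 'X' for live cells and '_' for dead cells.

Answer: __X_X
__XX_
X__XX
X_X_X

Derivation:
Hidden generation-0 cells (in order): (2,0), (2,1).
A hidden cell only influences target cells in its own 3x3 neighborhood. Try each of the 2^2 = 4 assignments, step the completed generation 0 forward once under B3/S23, and compare with the target:
  (2,0)=_ (2,1)=_ -> step gives (1,1)='_' but target has 'X' -> reject
  (2,0)=_ (2,1)=X -> step gives (1,2)='_' but target has 'X' -> reject
  (2,0)=X (2,1)=_ -> step reproduces the target at every cell -> ACCEPT
  (2,0)=X (2,1)=X -> step gives (1,1)='_' but target has 'X' -> reject
Unique solution: (2,0)=live, (2,1)=dead.
Check: live-neighbor counts of every cell in the completed generation 0:
02241
13354
14453
13142
Applying B3/S23 to generation 0 with these counts gives:
__X__
_XX__
____X
_X__X
which matches the target exactly.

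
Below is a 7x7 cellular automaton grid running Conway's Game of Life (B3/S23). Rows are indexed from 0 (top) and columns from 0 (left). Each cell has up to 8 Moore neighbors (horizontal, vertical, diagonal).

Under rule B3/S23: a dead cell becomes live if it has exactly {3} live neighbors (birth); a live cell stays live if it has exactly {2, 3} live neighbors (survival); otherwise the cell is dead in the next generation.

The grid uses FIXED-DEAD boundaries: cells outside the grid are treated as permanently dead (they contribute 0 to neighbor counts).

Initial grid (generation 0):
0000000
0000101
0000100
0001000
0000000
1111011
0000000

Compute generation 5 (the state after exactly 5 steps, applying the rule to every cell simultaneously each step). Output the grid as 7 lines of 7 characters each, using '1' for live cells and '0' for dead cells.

Simulating step by step:
Generation 0 (given above): 10 live cells
Generation 1: 11 live cells
0000000
0000010
0001110
0000000
0101100
0110000
0110000
Generation 2: 10 live cells
0000000
0000010
0000110
0010010
0101000
1000000
0110000
Generation 3: 12 live cells
0000000
0000110
0000111
0011010
0110000
1000000
0100000
Generation 4: 13 live cells
0000000
0000101
0000001
0111011
0111000
1010000
0000000
Generation 5: 14 live cells
(generation 5 grid is the final answer)

Answer: 0000000
0000010
0011101
0101111
1000100
0011000
0000000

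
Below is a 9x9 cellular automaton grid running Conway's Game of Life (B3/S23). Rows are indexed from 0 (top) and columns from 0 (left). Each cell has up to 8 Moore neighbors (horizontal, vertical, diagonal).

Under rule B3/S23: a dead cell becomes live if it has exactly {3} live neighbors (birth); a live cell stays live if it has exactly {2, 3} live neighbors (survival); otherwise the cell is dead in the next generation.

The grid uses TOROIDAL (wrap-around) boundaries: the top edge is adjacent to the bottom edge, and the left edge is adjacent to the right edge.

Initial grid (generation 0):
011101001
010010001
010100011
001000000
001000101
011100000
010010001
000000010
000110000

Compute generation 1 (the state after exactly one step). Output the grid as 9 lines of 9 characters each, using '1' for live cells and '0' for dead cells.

Answer: 010001000
010010001
010100011
111100001
000000000
010100010
110100000
000110000
000110000

Derivation:
Simulating step by step:
Generation 0 (given above): 25 live cells
Generation 1: 24 live cells
(generation 1 grid is the final answer)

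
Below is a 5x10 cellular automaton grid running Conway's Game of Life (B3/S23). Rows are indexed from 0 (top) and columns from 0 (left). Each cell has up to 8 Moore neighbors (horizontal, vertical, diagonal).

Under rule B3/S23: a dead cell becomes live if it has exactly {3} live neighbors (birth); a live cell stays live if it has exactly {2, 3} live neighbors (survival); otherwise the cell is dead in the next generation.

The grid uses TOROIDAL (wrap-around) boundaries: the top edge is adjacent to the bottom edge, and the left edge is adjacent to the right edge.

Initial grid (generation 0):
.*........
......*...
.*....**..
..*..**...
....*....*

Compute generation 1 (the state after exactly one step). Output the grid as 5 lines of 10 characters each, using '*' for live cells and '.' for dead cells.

Simulating step by step:
Generation 0 (given above): 10 live cells
Generation 1: 7 live cells
(generation 1 grid is the final answer)

Answer: ..........
......**..
.......*..
.....***..
.....*....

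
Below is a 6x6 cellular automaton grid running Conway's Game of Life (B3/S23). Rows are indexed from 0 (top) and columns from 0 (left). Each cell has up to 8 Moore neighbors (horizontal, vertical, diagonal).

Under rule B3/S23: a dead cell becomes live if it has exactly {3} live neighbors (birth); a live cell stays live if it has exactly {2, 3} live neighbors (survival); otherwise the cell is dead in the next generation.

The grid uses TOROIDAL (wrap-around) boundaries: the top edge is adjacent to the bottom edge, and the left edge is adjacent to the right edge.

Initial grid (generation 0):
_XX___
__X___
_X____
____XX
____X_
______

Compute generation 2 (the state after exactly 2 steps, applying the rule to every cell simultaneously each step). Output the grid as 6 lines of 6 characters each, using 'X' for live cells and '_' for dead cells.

Answer: _XX___
_XX___
______
____XX
____XX
______

Derivation:
Simulating step by step:
Generation 0 (given above): 7 live cells
Generation 1: 7 live cells
_XX___
__X___
______
____XX
____XX
______
Generation 2: 8 live cells
(generation 2 grid is the final answer)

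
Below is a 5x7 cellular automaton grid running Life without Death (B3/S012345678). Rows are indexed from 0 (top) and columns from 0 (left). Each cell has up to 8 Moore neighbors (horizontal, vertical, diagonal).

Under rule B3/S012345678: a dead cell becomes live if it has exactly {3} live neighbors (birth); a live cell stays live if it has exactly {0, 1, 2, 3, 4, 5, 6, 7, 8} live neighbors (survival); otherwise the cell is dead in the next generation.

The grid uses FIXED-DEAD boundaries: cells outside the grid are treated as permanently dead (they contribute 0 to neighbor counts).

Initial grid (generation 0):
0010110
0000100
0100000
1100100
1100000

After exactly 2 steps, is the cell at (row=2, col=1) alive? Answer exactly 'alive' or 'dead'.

Answer: alive

Derivation:
Simulating step by step:
Generation 0 (given above): 10 live cells
Generation 1: 15 live cells
0011110
0001110
1100000
1110100
1100000
Generation 2: 18 live cells
0011110
0101110
1100010
1110100
1110000

Cell (2,1) at generation 2: 1 -> alive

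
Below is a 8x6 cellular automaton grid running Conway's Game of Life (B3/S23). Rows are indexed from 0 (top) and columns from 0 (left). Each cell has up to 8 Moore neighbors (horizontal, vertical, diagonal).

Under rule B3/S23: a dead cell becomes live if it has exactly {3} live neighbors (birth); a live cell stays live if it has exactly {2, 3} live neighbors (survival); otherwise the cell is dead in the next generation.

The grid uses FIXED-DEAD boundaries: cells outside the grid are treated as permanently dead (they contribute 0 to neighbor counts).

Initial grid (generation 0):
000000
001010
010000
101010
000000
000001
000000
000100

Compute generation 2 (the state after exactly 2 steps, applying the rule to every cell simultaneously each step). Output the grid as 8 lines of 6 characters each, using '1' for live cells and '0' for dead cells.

Answer: 000000
000000
011000
011000
000000
000000
000000
000000

Derivation:
Simulating step by step:
Generation 0 (given above): 8 live cells
Generation 1: 3 live cells
000000
000000
011000
010000
000000
000000
000000
000000
Generation 2: 4 live cells
(generation 2 grid is the final answer)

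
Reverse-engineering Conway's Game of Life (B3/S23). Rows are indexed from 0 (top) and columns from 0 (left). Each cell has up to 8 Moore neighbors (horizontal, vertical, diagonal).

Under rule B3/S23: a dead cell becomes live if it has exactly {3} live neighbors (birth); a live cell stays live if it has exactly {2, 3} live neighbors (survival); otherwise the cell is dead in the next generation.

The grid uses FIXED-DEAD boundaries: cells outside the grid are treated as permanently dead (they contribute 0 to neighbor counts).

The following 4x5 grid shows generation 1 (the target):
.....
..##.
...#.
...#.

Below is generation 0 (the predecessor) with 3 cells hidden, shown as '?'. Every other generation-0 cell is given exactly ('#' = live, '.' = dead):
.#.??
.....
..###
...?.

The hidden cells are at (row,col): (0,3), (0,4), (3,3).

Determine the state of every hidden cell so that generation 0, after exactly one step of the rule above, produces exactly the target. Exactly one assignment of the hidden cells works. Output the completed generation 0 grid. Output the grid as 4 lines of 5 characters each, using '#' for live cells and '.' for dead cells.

Hidden generation-0 cells (in order): (0,3), (0,4), (3,3).
A hidden cell only influences target cells in its own 3x3 neighborhood. Try each of the 2^3 = 8 assignments, step the completed generation 0 forward once under B3/S23, and compare with the target:
  (0,3)=. (0,4)=. (3,3)=. -> step reproduces the target at every cell -> ACCEPT
  (0,3)=. (0,4)=. (3,3)=# -> step gives (2,2)='#' but target has '.' -> reject
  (0,3)=. (0,4)=# (3,3)=. -> step gives (1,3)='.' but target has '#' -> reject
  (0,3)=. (0,4)=# (3,3)=# -> step gives (1,3)='.' but target has '#' -> reject
  (0,3)=# (0,4)=. (3,3)=. -> step gives (1,2)='.' but target has '#' -> reject
  (0,3)=# (0,4)=. (3,3)=# -> step gives (1,2)='.' but target has '#' -> reject
  (0,3)=# (0,4)=# (3,3)=. -> step gives (1,2)='.' but target has '#' -> reject
  (0,3)=# (0,4)=# (3,3)=# -> step gives (1,2)='.' but target has '#' -> reject
Unique solution: (0,3)=dead, (0,4)=dead, (3,3)=dead.
Check: live-neighbor counts of every cell in the completed generation 0:
10100
12332
01121
01232
Applying B3/S23 to generation 0 with these counts gives:
.....
..##.
...#.
...#.
which matches the target exactly.

Answer: .#...
.....
..###
.....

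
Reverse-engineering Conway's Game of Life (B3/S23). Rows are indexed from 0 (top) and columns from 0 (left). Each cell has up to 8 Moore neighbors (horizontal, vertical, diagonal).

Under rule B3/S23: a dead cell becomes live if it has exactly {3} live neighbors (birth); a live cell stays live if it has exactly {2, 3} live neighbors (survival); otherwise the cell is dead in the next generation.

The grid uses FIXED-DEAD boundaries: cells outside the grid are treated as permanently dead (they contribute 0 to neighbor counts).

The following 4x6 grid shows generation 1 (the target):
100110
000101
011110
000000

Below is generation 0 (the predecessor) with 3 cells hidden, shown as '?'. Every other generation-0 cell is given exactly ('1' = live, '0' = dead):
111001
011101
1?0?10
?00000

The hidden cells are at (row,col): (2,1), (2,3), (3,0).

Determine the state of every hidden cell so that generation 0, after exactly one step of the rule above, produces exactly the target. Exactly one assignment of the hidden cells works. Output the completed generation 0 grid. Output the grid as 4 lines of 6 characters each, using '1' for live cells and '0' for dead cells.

Answer: 111001
011101
100010
000000

Derivation:
Hidden generation-0 cells (in order): (2,1), (2,3), (3,0).
A hidden cell only influences target cells in its own 3x3 neighborhood. Try each of the 2^3 = 8 assignments, step the completed generation 0 forward once under B3/S23, and compare with the target:
  (2,1)=0 (2,3)=0 (3,0)=0 -> step reproduces the target at every cell -> ACCEPT
  (2,1)=0 (2,3)=0 (3,0)=1 -> step gives (2,0)='1' but target has '0' -> reject
  (2,1)=0 (2,3)=1 (3,0)=0 -> step gives (1,3)='0' but target has '1' -> reject
  (2,1)=0 (2,3)=1 (3,0)=1 -> step gives (1,3)='0' but target has '1' -> reject
  (2,1)=1 (2,3)=0 (3,0)=0 -> step gives (2,0)='1' but target has '0' -> reject
  (2,1)=1 (2,3)=0 (3,0)=1 -> step gives (2,0)='1' but target has '0' -> reject
  (2,1)=1 (2,3)=1 (3,0)=0 -> step gives (1,3)='0' but target has '1' -> reject
  (2,1)=1 (2,3)=1 (3,0)=1 -> step gives (1,3)='0' but target has '1' -> reject
Unique solution: (2,1)=dead, (2,3)=dead, (3,0)=dead.
Check: live-neighbor counts of every cell in the completed generation 0:
244331
454342
133322
110111
Applying B3/S23 to generation 0 with these counts gives:
100110
000101
011110
000000
which matches the target exactly.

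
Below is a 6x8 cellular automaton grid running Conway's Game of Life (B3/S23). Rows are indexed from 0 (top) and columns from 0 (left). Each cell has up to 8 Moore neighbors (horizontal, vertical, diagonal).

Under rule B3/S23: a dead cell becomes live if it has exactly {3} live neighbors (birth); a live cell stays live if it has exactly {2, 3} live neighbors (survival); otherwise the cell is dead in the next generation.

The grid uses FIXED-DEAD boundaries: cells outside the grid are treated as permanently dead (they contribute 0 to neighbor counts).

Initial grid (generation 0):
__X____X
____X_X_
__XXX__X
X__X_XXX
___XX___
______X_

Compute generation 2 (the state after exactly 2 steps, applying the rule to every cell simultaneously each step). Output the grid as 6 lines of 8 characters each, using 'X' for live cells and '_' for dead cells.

Simulating step by step:
Generation 0 (given above): 16 live cells
Generation 1: 13 live cells
________
__X_XXXX
__X____X
_____XXX
___XX__X
________
Generation 2: 15 live cells
(generation 2 grid is the final answer)

Answer: _____XX_
___X_XXX
___XX___
___XXX_X
____XX_X
________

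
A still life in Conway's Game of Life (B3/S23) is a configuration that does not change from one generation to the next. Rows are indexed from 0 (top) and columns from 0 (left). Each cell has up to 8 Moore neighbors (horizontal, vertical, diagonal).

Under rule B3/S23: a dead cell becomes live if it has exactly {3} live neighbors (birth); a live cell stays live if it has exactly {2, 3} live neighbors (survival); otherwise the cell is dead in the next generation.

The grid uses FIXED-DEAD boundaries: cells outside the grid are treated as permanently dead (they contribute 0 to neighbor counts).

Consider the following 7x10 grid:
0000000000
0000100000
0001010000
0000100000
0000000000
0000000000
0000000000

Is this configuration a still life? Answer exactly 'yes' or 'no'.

Compute generation 1 and compare to generation 0 (given above):
Generation 1:
0000000000
0000100000
0001010000
0000100000
0000000000
0000000000
0000000000
The grids are IDENTICAL -> still life.

Answer: yes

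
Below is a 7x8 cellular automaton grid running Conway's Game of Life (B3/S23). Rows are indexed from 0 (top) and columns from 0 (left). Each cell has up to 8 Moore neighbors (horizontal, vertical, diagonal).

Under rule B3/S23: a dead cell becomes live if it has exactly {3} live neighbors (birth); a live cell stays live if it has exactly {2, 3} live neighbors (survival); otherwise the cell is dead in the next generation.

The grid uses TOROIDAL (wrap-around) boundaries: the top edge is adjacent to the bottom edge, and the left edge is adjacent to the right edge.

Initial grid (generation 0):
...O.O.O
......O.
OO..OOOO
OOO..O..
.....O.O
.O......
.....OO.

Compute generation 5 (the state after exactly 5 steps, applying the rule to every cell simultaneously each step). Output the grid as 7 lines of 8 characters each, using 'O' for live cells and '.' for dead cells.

Simulating step by step:
Generation 0 (given above): 19 live cells
Generation 1: 12 live cells
....OO.O
........
..O.O...
..O.....
..O...O.
.....O..
....OOO.
Generation 2: 8 live cells
....O...
...OOO..
...O....
.OO.....
........
....O...
........
Generation 3: 7 live cells
...OOO..
...O.O..
...O....
..O.....
........
........
........
Generation 4: 9 live cells
...O.O..
..OO.O..
..OOO...
........
........
........
....O...
Generation 5: 8 live cells
(generation 5 grid is the final answer)

Answer: ..OO.O..
.....O..
..O.O...
...O....
........
........
....O...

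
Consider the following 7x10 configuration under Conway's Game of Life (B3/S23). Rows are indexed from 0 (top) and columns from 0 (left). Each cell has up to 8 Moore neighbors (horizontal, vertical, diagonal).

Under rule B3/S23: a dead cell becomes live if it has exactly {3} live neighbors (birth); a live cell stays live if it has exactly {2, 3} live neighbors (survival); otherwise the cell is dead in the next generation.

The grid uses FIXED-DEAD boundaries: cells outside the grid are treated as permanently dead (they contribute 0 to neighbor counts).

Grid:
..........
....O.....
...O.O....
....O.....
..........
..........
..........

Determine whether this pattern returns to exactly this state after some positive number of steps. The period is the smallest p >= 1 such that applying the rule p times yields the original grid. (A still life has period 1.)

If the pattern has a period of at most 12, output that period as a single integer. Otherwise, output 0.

Answer: 1

Derivation:
Simulating and comparing each generation to the original:
Gen 0 (original, given above): 4 live cells
Gen 1: 4 live cells, MATCHES original -> period = 1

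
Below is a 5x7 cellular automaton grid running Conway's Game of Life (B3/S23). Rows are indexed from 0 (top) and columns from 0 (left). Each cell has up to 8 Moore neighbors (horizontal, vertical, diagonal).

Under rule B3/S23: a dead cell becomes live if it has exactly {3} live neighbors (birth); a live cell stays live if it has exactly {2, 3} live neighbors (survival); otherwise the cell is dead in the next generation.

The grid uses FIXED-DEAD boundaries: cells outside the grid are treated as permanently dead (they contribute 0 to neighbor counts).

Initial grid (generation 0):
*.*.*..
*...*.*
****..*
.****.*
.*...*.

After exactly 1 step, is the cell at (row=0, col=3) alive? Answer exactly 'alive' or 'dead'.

Simulating step by step:
Generation 0 (given above): 18 live cells
Generation 1: 13 live cells
.*.*.*.
*...*..
*.....*
....*.*
.*.***.

Cell (0,3) at generation 1: 1 -> alive

Answer: alive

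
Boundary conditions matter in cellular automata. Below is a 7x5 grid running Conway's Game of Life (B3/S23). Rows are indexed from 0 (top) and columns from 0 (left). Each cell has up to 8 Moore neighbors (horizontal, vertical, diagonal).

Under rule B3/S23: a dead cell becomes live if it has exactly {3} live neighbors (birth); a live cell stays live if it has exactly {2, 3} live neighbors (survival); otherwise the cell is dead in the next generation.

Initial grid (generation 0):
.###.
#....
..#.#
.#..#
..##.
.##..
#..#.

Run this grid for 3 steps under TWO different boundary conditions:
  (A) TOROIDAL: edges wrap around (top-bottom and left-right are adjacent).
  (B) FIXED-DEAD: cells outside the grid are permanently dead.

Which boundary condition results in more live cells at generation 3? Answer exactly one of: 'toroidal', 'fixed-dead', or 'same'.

Answer: toroidal

Derivation:
Under TOROIDAL boundary, generation 3:
.....
.#.#.
.##..
.#...
...#.
.###.
.##..
Population = 11

Under FIXED-DEAD boundary, generation 3:
.....
.....
..##.
..##.
..##.
.#...
.##..
Population = 9

Comparison: toroidal=11, fixed-dead=9 -> toroidal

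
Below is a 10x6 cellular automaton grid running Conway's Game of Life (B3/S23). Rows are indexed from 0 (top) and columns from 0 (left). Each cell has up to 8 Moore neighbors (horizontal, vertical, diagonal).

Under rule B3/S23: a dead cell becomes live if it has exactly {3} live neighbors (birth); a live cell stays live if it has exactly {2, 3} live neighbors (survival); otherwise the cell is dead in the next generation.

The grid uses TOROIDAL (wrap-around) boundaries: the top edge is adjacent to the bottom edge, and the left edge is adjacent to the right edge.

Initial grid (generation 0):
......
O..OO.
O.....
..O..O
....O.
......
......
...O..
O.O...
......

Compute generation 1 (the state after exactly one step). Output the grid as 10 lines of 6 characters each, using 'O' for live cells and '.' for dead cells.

Simulating step by step:
Generation 0 (given above): 10 live cells
Generation 1: 6 live cells
(generation 1 grid is the final answer)

Answer: ......
.....O
OO.OO.
.....O
......
......
......
......
......
......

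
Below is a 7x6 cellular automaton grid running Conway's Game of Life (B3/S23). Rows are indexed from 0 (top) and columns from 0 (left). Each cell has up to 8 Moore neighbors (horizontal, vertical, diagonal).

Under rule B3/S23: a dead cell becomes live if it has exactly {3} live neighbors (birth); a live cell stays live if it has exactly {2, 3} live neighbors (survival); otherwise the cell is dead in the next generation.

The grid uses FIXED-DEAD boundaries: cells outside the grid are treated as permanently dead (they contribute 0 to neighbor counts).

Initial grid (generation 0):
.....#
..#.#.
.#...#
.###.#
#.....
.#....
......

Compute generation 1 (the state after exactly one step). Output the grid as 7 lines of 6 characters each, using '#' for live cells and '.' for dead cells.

Simulating step by step:
Generation 0 (given above): 11 live cells
Generation 1: 9 live cells
(generation 1 grid is the final answer)

Answer: ......
....##
.#...#
###.#.
#.....
......
......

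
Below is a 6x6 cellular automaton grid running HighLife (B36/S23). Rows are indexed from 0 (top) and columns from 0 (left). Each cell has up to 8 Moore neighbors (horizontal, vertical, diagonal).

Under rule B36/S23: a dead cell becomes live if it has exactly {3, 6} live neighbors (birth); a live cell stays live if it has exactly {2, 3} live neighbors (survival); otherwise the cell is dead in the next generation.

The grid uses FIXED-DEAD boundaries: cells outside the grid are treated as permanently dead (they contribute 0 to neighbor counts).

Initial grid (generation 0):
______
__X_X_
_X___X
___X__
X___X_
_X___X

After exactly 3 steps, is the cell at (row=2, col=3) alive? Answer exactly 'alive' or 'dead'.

Answer: alive

Derivation:
Simulating step by step:
Generation 0 (given above): 9 live cells
Generation 1: 5 live cells
______
______
__XXX_
____X_
____X_
______
Generation 2: 5 live cells
______
___X__
___XX_
____XX
______
______
Generation 3: 7 live cells
______
___XX_
___X_X
___XXX
______
______

Cell (2,3) at generation 3: 1 -> alive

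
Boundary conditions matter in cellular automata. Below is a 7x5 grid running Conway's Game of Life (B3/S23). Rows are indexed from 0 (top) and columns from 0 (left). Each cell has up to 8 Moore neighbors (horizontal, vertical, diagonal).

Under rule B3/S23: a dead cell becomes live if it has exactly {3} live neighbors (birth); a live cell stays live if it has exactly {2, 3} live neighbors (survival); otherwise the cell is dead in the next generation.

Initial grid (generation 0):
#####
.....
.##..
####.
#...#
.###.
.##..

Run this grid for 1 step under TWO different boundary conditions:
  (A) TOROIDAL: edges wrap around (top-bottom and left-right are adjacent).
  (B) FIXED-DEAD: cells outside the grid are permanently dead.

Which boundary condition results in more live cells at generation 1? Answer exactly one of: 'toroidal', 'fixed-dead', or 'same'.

Under TOROIDAL boundary, generation 1:
#..##
....#
#..#.
...#.
.....
...##
.....
Population = 9

Under FIXED-DEAD boundary, generation 1:
.###.
#....
#..#.
#..#.
#...#
#..#.
.#.#.
Population = 14

Comparison: toroidal=9, fixed-dead=14 -> fixed-dead

Answer: fixed-dead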